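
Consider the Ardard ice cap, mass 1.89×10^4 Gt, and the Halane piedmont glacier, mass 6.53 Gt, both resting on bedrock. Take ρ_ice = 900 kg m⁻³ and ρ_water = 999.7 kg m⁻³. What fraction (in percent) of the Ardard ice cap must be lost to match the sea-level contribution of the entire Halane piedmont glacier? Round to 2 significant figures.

≈ 0.035 %

Equal sea-level rise means equal mass of meltwater, i.e. equal mass of ice lost.
Ice mass of Halane: 6.530×10^12 kg; ice mass of Ardard: 1.890×10^16 kg.
Fraction required = 6.530×10^12 / 1.890×10^16 = 3.46×10^-4 → 0.035 %.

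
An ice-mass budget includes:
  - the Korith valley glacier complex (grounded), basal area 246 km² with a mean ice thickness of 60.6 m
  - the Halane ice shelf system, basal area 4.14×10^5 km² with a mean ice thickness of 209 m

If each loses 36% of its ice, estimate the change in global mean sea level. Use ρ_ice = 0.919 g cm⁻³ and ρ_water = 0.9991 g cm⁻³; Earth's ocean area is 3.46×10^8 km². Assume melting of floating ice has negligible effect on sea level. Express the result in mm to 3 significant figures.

Korith: ice volume = 246 km² × 60.6 m = 14.91 km³; 0.36 × 14.91 × (919/999.1) = 4.936 km³ of water.
The Halane ice shelf system is floating and already displaces its own weight of water, so its melt adds essentially nothing to sea level.
Total added water ≈ 4.936×10^9 m³ over 3.46×10^14 m² → Δh = 1.43×10^-5 m = 0.0143 mm.

≈ 0.0143 mm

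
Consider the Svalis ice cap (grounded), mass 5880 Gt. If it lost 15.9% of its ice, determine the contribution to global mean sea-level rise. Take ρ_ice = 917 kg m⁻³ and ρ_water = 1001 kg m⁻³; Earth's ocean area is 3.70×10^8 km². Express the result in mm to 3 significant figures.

≈ 2.52 mm

Svalis: 0.159 × 5880 Gt = 9.349×10^14 kg; dividing by ρ_w = 1001 kg m⁻³ gives 9.340×10^11 m³ of water.
Spread over 3.70×10^14 m² of ocean, Δh = 9.340×10^11 / 3.70×10^14 = 2.52×10^-3 m = 2.52 mm.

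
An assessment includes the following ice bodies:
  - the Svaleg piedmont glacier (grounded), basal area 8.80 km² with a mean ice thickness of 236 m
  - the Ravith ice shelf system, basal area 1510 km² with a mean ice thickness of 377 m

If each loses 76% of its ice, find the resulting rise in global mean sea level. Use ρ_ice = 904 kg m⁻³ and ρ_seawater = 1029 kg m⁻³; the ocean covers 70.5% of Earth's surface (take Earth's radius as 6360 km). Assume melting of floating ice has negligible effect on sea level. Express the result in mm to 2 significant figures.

≈ 3.9×10^-3 mm

Svaleg: ice volume = 8.80 km² × 236 m = 2.077 km³; 0.76 × 2.077 × (904/1029) = 1.387 km³ of water.
The Ravith ice shelf system is floating and already displaces its own weight of water, so its melt adds essentially nothing to sea level.
Total added water ≈ 1.387×10^9 m³ over 3.58×10^14 m² → Δh = 3.87×10^-6 m = 3.9×10^-3 mm.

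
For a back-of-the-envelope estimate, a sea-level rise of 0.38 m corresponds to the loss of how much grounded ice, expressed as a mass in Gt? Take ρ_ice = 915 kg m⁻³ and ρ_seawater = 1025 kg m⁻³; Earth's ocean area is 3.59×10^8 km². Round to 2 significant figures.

≈ 1.4×10^5 Gt

Required water volume = Δh × A = 0.38 m × 3.59×10^14 m² = 1.364×10^14 m³.
ρ_w = 1025 kg m⁻³, so the mass of water = 1.364×10^14 m³ × 1025 kg m⁻³ = 1.398×10^17 kg = 1.4×10^5 Gt (and the same mass of ice, by conservation).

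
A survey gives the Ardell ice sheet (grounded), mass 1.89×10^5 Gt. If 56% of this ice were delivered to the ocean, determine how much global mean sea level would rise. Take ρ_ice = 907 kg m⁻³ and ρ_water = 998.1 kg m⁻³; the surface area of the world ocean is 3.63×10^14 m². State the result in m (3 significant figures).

Ardell: 0.56 × 1.89×10^5 Gt = 1.058×10^17 kg; dividing by ρ_w = 998.1 kg m⁻³ gives 1.060×10^14 m³ of water.
Spread over 3.63×10^14 m² of ocean, Δh = 1.060×10^14 / 3.63×10^14 = 0.292 m.

≈ 0.292 m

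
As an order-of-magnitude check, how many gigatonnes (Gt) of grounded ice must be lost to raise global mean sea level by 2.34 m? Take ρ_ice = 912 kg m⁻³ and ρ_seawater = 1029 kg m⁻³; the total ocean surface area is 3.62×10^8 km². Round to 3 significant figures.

≈ 8.72×10^5 Gt

Required water volume = Δh × A = 2.34 m × 3.62×10^14 m² = 8.471×10^14 m³.
ρ_w = 1029 kg m⁻³, so the mass of water = 8.471×10^14 m³ × 1029 kg m⁻³ = 8.716×10^17 kg = 8.72×10^5 Gt (and the same mass of ice, by conservation).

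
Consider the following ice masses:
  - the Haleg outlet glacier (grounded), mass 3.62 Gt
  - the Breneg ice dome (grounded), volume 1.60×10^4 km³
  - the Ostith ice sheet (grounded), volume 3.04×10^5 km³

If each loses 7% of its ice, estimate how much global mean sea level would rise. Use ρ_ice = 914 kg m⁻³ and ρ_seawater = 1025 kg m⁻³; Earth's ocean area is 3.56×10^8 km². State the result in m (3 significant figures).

≈ 0.0561 m

Haleg: 0.07 × 3.62 Gt = 2.534×10^11 kg; dividing by ρ_w = 1025 kg m⁻³ gives 2.472×10^8 m³ of water.
Breneg: 0.07 × 1.60×10^4 km³ × (914/1025) = 998.7 km³ of water.
Ostith: 0.07 × 3.04×10^5 km³ × (914/1025) = 1.898×10^4 km³ of water.
Total added water ≈ 1.997×10^13 m³ over 3.56×10^14 m² → Δh = 0.0561 m.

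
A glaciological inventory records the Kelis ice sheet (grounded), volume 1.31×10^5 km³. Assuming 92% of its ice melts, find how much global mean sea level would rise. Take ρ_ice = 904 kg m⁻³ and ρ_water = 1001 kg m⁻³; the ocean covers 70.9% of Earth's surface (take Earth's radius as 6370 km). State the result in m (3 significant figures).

≈ 0.301 m

Kelis: 0.92 × 1.31×10^5 km³ × (904/1001) = 1.088×10^5 km³ of water.
Spread over 3.62×10^14 m² of ocean, Δh = 1.088×10^14 / 3.62×10^14 = 0.301 m.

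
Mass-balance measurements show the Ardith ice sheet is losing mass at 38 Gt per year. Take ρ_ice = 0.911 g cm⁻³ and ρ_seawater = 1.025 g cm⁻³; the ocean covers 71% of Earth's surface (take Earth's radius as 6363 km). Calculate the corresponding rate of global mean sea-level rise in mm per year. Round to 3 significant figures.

≈ 0.103 mm/yr

ρ_w = 1.025 g cm⁻³ = 1025 kg m⁻³. Annual water volume added = 38 Gt / ρ_w = 3.800×10^13 kg / 1025 kg m⁻³ = 3.707×10^10 m³.
Δh per year = 3.707×10^10 / 3.61×10^14 = 1.03×10^-4 m = 0.103 mm.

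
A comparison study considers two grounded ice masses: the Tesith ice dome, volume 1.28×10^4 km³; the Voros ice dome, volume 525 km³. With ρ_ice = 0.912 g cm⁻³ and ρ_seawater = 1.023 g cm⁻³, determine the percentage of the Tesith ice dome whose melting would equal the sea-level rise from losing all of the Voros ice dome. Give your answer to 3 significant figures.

≈ 4.10 %

Equal sea-level rise means equal mass of meltwater, i.e. equal mass of ice lost.
Ice mass of Voros: 4.788×10^14 kg; ice mass of Tesith: 1.167×10^16 kg.
Fraction required = 4.788×10^14 / 1.167×10^16 = 0.0410 → 4.10 %.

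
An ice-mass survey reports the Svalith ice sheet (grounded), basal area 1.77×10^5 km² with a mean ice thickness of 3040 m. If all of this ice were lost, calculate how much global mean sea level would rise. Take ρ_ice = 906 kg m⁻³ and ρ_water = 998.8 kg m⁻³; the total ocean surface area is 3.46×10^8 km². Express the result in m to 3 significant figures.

Svalith: ice volume = 1.77×10^5 km² × 3040 m = 5.381×10^5 km³; 5.381×10^5 × (906/998.8) = 4.881×10^5 km³ of water.
Spread over 3.46×10^14 m² of ocean, Δh = 4.881×10^14 / 3.46×10^14 = 1.41 m.

≈ 1.41 m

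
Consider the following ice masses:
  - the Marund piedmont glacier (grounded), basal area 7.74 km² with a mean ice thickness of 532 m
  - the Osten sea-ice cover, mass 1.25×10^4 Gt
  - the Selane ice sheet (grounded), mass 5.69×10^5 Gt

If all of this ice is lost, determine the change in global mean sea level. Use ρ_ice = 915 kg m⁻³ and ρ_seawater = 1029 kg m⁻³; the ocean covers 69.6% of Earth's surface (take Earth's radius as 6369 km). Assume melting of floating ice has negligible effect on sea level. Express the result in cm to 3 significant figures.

≈ 156 cm

Marund: ice volume = 7.74 km² × 532 m = 4.118 km³; 4.118 × (915/1029) = 3.661 km³ of water.
The Osten sea-ice cover is floating and already displaces its own weight of water, so its melt adds essentially nothing to sea level.
Selane: 5.69×10^5 Gt = 5.690×10^17 kg; dividing by ρ_w = 1029 kg m⁻³ gives 5.530×10^14 m³ of water.
Total added water ≈ 5.530×10^14 m³ over 3.55×10^14 m² → Δh = 1.56 m = 156 cm.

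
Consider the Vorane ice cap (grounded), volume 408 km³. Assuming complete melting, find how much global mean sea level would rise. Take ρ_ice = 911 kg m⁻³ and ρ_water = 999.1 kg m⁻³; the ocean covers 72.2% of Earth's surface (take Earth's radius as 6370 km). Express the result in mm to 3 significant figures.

Vorane: 408 km³ × (911/999.1) = 372.0 km³ of water.
Spread over 3.68×10^14 m² of ocean, Δh = 3.720×10^11 / 3.68×10^14 = 1.01×10^-3 m = 1.01 mm.

≈ 1.01 mm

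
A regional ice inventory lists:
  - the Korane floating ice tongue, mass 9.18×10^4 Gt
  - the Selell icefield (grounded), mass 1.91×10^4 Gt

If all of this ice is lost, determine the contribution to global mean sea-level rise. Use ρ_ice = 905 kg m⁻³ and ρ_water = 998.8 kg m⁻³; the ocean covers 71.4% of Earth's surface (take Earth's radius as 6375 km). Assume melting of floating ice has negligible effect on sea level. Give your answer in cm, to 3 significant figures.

The Korane floating ice tongue is floating and already displaces its own weight of water, so its melt adds essentially nothing to sea level.
Selell: 1.91×10^4 Gt = 1.910×10^16 kg; dividing by ρ_w = 998.8 kg m⁻³ gives 1.912×10^13 m³ of water.
Total added water ≈ 1.912×10^13 m³ over 3.65×10^14 m² → Δh = 0.0524 m = 5.24 cm.

≈ 5.24 cm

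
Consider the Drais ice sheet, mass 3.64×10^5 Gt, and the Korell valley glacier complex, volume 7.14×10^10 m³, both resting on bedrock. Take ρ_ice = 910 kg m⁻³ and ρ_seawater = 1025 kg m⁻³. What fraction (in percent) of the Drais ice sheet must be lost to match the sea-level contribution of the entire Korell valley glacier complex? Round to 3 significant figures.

Equal sea-level rise means equal mass of meltwater, i.e. equal mass of ice lost.
Ice mass of Korell: 6.497×10^13 kg; ice mass of Drais: 3.640×10^17 kg.
Fraction required = 6.497×10^13 / 3.640×10^17 = 1.79×10^-4 → 0.0179 %.

≈ 0.0179 %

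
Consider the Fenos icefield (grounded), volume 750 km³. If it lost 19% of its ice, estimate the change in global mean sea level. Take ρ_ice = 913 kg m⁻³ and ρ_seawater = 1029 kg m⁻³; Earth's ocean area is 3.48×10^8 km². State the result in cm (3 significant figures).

Fenos: 0.19 × 750 km³ × (913/1029) = 126.4 km³ of water.
Spread over 3.48×10^14 m² of ocean, Δh = 1.264×10^11 / 3.48×10^14 = 3.63×10^-4 m = 0.0363 cm.

≈ 0.0363 cm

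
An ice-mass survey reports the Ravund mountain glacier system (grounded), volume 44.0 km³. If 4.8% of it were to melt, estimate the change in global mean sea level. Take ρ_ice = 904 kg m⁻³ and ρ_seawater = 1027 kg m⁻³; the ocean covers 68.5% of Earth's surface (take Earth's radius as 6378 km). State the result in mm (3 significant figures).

Ravund: 0.048 × 44.0 km³ × (904/1027) = 1.859 km³ of water.
Spread over 3.50×10^14 m² of ocean, Δh = 1.859×10^9 / 3.50×10^14 = 5.31×10^-6 m = 5.31×10^-3 mm.

≈ 5.31×10^-3 mm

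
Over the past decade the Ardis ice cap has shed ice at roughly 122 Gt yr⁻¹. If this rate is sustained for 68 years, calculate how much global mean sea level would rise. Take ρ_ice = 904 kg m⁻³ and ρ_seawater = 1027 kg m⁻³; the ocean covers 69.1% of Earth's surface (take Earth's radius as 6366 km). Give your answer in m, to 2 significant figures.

≈ 0.023 m

Total mass lost = 122 Gt/yr × 68 yr = 8296 Gt = 8.296×10^15 kg.
ρ_w = 1027 kg m⁻³, so water volume = 8.296×10^15 / 1027 = 8.078×10^12 m³.
Δh = 8.078×10^12 / 3.52×10^14 = 0.0230 m.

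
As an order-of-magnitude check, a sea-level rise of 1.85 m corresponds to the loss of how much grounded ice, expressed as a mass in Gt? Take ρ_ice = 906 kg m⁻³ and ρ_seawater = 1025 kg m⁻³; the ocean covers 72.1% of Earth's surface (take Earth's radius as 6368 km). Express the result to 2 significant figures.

≈ 7.0×10^5 Gt

Required water volume = Δh × A = 1.85 m × 3.67×10^14 m² = 6.797×10^14 m³.
ρ_w = 1025 kg m⁻³, so the mass of water = 6.797×10^14 m³ × 1025 kg m⁻³ = 6.967×10^17 kg = 7.0×10^5 Gt (and the same mass of ice, by conservation).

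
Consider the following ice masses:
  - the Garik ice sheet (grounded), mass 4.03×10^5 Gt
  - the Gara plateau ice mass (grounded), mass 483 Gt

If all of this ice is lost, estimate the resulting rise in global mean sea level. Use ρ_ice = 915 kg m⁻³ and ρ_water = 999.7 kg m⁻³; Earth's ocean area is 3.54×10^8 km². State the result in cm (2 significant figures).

Garik: 4.03×10^5 Gt = 4.030×10^17 kg; dividing by ρ_w = 999.7 kg m⁻³ gives 4.031×10^14 m³ of water.
Gara: 483 Gt = 4.830×10^14 kg; dividing by ρ_w = 999.7 kg m⁻³ gives 4.831×10^11 m³ of water.
Total added water ≈ 4.036×10^14 m³ over 3.54×10^14 m² → Δh = 1.14 m = 110 cm.

≈ 110 cm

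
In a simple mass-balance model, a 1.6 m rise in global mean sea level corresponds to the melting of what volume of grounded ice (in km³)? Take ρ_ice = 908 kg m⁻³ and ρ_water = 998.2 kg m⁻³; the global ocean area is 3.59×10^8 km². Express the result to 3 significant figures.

Required water volume = Δh × A = 1.6 m × 3.59×10^14 m² = 5.744×10^14 m³ = 5.744×10^5 km³.
Ice volume = water volume × ρ_w/ρ_ice = 5.744×10^5 × 998.2/908 = 6.31×10^5 km³.

≈ 6.31×10^5 km³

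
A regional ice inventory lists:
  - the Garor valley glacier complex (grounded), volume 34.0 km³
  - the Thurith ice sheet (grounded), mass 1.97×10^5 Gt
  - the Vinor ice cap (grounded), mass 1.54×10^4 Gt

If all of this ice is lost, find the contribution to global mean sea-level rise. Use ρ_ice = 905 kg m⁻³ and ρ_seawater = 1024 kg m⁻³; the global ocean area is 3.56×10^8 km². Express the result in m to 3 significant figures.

Garor: 34.0 km³ × (905/1024) = 30.05 km³ of water.
Thurith: 1.97×10^5 Gt = 1.970×10^17 kg; dividing by ρ_w = 1024 kg m⁻³ gives 1.924×10^14 m³ of water.
Vinor: 1.54×10^4 Gt = 1.540×10^16 kg; dividing by ρ_w = 1024 kg m⁻³ gives 1.504×10^13 m³ of water.
Total added water ≈ 2.075×10^14 m³ over 3.56×10^14 m² → Δh = 0.583 m.

≈ 0.583 m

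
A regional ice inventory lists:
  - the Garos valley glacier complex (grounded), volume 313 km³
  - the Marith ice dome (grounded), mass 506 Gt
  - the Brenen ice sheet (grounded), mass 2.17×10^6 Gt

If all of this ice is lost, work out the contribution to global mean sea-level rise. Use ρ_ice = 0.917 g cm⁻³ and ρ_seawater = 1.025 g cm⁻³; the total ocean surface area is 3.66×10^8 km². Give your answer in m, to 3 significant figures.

≈ 5.79 m

Garos: 313 km³ × (917/1025) = 280.0 km³ of water.
Marith: 506 Gt = 5.060×10^14 kg; dividing by ρ_w = 1.025 g cm⁻³ = 1025 kg m⁻³ gives 4.937×10^11 m³ of water.
Brenen: 2.17×10^6 Gt = 2.170×10^18 kg; dividing by ρ_w = 1025 kg m⁻³ gives 2.117×10^15 m³ of water.
Total added water ≈ 2.118×10^15 m³ over 3.66×10^14 m² → Δh = 5.79 m.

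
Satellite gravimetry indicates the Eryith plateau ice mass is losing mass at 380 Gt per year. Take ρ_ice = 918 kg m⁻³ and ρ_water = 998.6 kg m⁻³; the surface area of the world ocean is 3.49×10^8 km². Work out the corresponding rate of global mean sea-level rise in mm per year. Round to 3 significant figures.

≈ 1.09 mm/yr

ρ_w = 998.6 kg m⁻³. Annual water volume added = 380 Gt / ρ_w = 3.800×10^14 kg / 998.6 kg m⁻³ = 3.805×10^11 m³.
Δh per year = 3.805×10^11 / 3.49×10^14 = 1.09×10^-3 m = 1.09 mm.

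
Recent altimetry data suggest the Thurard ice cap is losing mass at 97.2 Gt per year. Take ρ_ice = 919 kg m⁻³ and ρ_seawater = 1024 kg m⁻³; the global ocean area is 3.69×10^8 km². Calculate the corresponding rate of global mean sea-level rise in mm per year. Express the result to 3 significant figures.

ρ_w = 1024 kg m⁻³. Annual water volume added = 97.2 Gt / ρ_w = 9.720×10^13 kg / 1024 kg m⁻³ = 9.492×10^10 m³.
Δh per year = 9.492×10^10 / 3.69×10^14 = 2.57×10^-4 m = 0.257 mm.

≈ 0.257 mm/yr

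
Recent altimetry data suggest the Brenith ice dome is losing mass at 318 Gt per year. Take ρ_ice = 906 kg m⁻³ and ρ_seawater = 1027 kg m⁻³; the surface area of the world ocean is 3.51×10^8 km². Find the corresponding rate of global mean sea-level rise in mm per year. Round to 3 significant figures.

ρ_w = 1027 kg m⁻³. Annual water volume added = 318 Gt / ρ_w = 3.180×10^14 kg / 1027 kg m⁻³ = 3.096×10^11 m³.
Δh per year = 3.096×10^11 / 3.51×10^14 = 8.82×10^-4 m = 0.882 mm.

≈ 0.882 mm/yr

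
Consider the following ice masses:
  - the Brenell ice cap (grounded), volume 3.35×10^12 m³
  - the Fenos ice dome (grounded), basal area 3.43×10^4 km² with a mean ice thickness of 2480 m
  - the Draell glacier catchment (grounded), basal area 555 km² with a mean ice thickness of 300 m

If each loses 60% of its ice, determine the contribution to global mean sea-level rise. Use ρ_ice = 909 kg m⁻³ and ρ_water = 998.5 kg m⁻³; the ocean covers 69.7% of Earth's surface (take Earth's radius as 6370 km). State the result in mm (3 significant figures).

Brenell: 0.6 × 3.35×10^12 m³ × (909/998.5) = 1.830×10^12 m³ of water.
Fenos: ice volume = 3.43×10^4 km² × 2480 m = 8.506×10^4 km³; 0.6 × 8.506×10^4 × (909/998.5) = 4.646×10^4 km³ of water.
Draell: ice volume = 555 km² × 300 m = 166.5 km³; 0.6 × 166.5 × (909/998.5) = 90.95 km³ of water.
Total added water ≈ 4.838×10^13 m³ over 3.55×10^14 m² → Δh = 0.136 m = 136 mm.

≈ 136 mm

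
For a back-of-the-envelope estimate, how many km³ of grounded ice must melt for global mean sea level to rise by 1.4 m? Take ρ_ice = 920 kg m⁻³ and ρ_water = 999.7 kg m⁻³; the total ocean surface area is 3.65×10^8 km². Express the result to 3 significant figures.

Required water volume = Δh × A = 1.4 m × 3.65×10^14 m² = 5.110×10^14 m³ = 5.110×10^5 km³.
Ice volume = water volume × ρ_w/ρ_ice = 5.110×10^5 × 999.7/920 = 5.55×10^5 km³.

≈ 5.55×10^5 km³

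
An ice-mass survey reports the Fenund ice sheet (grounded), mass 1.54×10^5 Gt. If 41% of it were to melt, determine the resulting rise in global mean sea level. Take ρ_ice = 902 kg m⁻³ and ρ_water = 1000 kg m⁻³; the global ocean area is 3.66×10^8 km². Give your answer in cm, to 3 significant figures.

Fenund: 0.41 × 1.54×10^5 Gt = 6.314×10^16 kg; dividing by ρ_w = 1000 kg m⁻³ gives 6.314×10^13 m³ of water.
Spread over 3.66×10^14 m² of ocean, Δh = 6.314×10^13 / 3.66×10^14 = 0.173 m = 17.3 cm.

≈ 17.3 cm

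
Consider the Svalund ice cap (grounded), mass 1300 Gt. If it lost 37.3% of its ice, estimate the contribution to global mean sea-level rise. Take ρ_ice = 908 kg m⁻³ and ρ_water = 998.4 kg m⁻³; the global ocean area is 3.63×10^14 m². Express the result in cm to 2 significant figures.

Svalund: 0.373 × 1300 Gt = 4.849×10^14 kg; dividing by ρ_w = 998.4 kg m⁻³ gives 4.857×10^11 m³ of water.
Spread over 3.63×10^14 m² of ocean, Δh = 4.857×10^11 / 3.63×10^14 = 1.34×10^-3 m = 0.13 cm.

≈ 0.13 cm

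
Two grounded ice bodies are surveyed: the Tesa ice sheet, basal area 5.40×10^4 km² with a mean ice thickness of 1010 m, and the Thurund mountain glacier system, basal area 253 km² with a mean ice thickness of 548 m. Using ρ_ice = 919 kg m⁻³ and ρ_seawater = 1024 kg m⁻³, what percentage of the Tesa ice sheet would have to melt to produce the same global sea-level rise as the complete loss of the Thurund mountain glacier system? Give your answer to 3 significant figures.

≈ 0.254 %

Equal sea-level rise means equal mass of meltwater, i.e. equal mass of ice lost.
Ice mass of Thurund: 1.274×10^14 kg; ice mass of Tesa: 5.012×10^16 kg.
Fraction required = 1.274×10^14 / 5.012×10^16 = 2.54×10^-3 → 0.254 %.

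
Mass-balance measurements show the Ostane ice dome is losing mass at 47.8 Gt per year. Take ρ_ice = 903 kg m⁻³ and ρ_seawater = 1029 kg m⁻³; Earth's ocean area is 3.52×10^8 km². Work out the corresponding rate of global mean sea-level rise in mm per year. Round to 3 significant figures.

≈ 0.132 mm/yr

ρ_w = 1029 kg m⁻³. Annual water volume added = 47.8 Gt / ρ_w = 4.780×10^13 kg / 1029 kg m⁻³ = 4.645×10^10 m³.
Δh per year = 4.645×10^10 / 3.52×10^14 = 1.32×10^-4 m = 0.132 mm.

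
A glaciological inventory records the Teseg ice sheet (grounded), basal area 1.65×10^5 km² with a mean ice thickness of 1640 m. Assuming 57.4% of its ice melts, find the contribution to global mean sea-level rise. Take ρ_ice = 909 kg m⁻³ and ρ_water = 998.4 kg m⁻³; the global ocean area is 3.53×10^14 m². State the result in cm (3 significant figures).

Teseg: ice volume = 1.65×10^5 km² × 1640 m = 2.706×10^5 km³; 0.574 × 2.706×10^5 × (909/998.4) = 1.414×10^5 km³ of water.
Spread over 3.53×10^14 m² of ocean, Δh = 1.414×10^14 / 3.53×10^14 = 0.401 m = 40.1 cm.

≈ 40.1 cm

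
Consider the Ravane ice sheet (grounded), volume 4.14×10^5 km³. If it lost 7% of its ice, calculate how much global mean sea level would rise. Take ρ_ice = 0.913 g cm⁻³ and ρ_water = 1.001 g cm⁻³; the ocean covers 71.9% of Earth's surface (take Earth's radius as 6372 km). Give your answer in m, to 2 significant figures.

≈ 0.072 m

Ravane: 0.07 × 4.14×10^5 km³ × (913/1001) = 2.643×10^4 km³ of water.
Spread over 3.67×10^14 m² of ocean, Δh = 2.643×10^13 / 3.67×10^14 = 0.0721 m.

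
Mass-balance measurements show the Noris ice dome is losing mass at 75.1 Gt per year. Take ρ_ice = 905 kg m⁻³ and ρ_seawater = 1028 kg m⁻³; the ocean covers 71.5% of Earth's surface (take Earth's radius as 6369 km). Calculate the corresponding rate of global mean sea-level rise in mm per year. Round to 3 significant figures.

ρ_w = 1028 kg m⁻³. Annual water volume added = 75.1 Gt / ρ_w = 7.510×10^13 kg / 1028 kg m⁻³ = 7.305×10^10 m³.
Δh per year = 7.305×10^10 / 3.64×10^14 = 2.00×10^-4 m = 0.200 mm.

≈ 0.200 mm/yr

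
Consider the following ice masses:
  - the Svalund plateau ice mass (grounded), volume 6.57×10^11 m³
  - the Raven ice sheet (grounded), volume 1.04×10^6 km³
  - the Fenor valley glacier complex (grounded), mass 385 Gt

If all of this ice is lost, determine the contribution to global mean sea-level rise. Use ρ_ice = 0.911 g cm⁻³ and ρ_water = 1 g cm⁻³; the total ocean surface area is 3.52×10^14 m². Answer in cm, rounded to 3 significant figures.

≈ 269 cm

Svalund: 6.57×10^11 m³ × (911/1000) = 5.985×10^11 m³ of water.
Raven: 1.04×10^6 km³ × (911/1000) = 9.474×10^5 km³ of water.
Fenor: 385 Gt = 3.850×10^14 kg; dividing by ρ_w = 1 g cm⁻³ = 1000 kg m⁻³ gives 3.850×10^11 m³ of water.
Total added water ≈ 9.484×10^14 m³ over 3.52×10^14 m² → Δh = 2.69 m = 269 cm.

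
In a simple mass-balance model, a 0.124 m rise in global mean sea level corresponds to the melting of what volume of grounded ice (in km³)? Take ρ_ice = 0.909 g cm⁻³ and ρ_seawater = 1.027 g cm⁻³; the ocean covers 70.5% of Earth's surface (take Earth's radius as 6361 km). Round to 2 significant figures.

Required water volume = Δh × A = 0.124 m × 3.58×10^14 m² = 4.445×10^13 m³ = 4.445×10^4 km³.
Ice volume = water volume × ρ_w/ρ_ice = 4.445×10^4 × 1027/909 = 5.0×10^4 km³.

≈ 5.0×10^4 km³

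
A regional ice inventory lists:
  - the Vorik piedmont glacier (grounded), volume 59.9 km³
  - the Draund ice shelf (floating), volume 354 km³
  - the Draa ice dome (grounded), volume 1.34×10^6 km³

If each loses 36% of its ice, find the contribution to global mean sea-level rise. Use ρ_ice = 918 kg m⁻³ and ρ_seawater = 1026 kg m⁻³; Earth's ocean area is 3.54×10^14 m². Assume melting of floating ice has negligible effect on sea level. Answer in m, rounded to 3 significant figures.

≈ 1.22 m

Vorik: 0.36 × 59.9 km³ × (918/1026) = 19.29 km³ of water.
The Draund ice shelf is floating and already displaces its own weight of water, so its melt adds essentially nothing to sea level.
Draa: 0.36 × 1.34×10^6 km³ × (918/1026) = 4.316×10^5 km³ of water.
Total added water ≈ 4.316×10^14 m³ over 3.54×10^14 m² → Δh = 1.22 m.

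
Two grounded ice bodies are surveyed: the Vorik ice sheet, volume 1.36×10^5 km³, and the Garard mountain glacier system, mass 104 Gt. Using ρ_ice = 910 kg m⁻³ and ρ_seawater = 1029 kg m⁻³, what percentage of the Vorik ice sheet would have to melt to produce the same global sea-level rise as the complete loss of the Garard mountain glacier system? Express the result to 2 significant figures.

≈ 0.084 %

Equal sea-level rise means equal mass of meltwater, i.e. equal mass of ice lost.
Ice mass of Garard: 1.040×10^14 kg; ice mass of Vorik: 1.238×10^17 kg.
Fraction required = 1.040×10^14 / 1.238×10^17 = 8.40×10^-4 → 0.084 %.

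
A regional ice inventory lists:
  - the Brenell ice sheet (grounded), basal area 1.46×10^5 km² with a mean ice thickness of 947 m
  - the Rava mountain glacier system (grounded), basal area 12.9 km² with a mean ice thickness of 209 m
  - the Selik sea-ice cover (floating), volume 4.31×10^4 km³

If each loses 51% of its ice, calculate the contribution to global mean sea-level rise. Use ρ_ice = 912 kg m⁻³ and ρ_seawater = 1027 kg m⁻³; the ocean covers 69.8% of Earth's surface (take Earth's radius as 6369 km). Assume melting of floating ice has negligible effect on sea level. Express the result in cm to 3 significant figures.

≈ 17.6 cm

Brenell: ice volume = 1.46×10^5 km² × 947 m = 1.383×10^5 km³; 0.51 × 1.383×10^5 × (912/1027) = 6.262×10^4 km³ of water.
Rava: ice volume = 12.9 km² × 209 m = 2.696 km³; 0.51 × 2.696 × (912/1027) = 1.221 km³ of water.
The Selik sea-ice cover is floating and already displaces its own weight of water, so its melt adds essentially nothing to sea level.
Total added water ≈ 6.262×10^13 m³ over 3.56×10^14 m² → Δh = 0.176 m = 17.6 cm.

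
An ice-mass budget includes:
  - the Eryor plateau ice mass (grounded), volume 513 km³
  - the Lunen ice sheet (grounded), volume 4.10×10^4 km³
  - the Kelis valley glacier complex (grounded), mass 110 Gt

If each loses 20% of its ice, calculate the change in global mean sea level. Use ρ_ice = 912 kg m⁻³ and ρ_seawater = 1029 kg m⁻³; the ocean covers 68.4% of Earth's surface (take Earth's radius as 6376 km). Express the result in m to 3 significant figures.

Eryor: 0.2 × 513 km³ × (912/1029) = 90.93 km³ of water.
Lunen: 0.2 × 4.10×10^4 km³ × (912/1029) = 7268 km³ of water.
Kelis: 0.2 × 110 Gt = 2.200×10^13 kg; dividing by ρ_w = 1029 kg m⁻³ gives 2.138×10^10 m³ of water.
Total added water ≈ 7.380×10^12 m³ over 3.49×10^14 m² → Δh = 0.0211 m.

≈ 0.0211 m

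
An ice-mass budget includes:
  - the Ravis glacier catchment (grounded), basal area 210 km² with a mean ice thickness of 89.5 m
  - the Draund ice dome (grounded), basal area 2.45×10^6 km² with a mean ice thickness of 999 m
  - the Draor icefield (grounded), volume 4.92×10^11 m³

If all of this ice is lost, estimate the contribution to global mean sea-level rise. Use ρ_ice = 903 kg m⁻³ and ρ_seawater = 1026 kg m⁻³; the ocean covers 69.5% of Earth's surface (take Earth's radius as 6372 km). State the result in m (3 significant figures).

Ravis: ice volume = 210 km² × 89.5 m = 18.80 km³; 18.80 × (903/1026) = 16.54 km³ of water.
Draund: ice volume = 2.45×10^6 km² × 999 m = 2.448×10^6 km³; 2.448×10^6 × (903/1026) = 2.154×10^6 km³ of water.
Draor: 4.92×10^11 m³ × (903/1026) = 4.330×10^11 m³ of water.
Total added water ≈ 2.155×10^15 m³ over 3.55×10^14 m² → Δh = 6.08 m.

≈ 6.08 m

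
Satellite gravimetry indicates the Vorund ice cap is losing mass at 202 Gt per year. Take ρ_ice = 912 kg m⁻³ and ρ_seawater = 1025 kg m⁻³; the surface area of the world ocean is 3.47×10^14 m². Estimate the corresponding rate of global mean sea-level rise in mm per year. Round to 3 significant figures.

ρ_w = 1025 kg m⁻³. Annual water volume added = 202 Gt / ρ_w = 2.020×10^14 kg / 1025 kg m⁻³ = 1.971×10^11 m³.
Δh per year = 1.971×10^11 / 3.47×10^14 = 5.68×10^-4 m = 0.568 mm.

≈ 0.568 mm/yr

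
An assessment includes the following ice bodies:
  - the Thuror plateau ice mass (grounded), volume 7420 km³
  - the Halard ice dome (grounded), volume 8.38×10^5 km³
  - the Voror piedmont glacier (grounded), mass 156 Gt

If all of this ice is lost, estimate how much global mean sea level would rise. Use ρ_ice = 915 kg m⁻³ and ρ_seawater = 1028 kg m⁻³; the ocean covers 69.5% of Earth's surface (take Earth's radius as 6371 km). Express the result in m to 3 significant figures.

Thuror: 7420 km³ × (915/1028) = 6604 km³ of water.
Halard: 8.38×10^5 km³ × (915/1028) = 7.459×10^5 km³ of water.
Voror: 156 Gt = 1.560×10^14 kg; dividing by ρ_w = 1028 kg m⁻³ gives 1.518×10^11 m³ of water.
Total added water ≈ 7.526×10^14 m³ over 3.54×10^14 m² → Δh = 2.12 m.

≈ 2.12 m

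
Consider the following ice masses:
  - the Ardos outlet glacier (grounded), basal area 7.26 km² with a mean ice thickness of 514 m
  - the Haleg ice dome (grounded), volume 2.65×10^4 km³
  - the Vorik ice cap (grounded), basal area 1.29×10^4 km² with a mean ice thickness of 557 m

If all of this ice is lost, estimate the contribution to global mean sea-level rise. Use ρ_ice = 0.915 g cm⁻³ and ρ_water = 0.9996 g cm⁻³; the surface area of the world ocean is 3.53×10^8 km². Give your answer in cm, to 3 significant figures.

Ardos: ice volume = 7.26 km² × 514 m = 3.732 km³; 3.732 × (915/999.6) = 3.416 km³ of water.
Haleg: 2.65×10^4 km³ × (915/999.6) = 2.426×10^4 km³ of water.
Vorik: ice volume = 1.29×10^4 km² × 557 m = 7185 km³; 7185 × (915/999.6) = 6577 km³ of water.
Total added water ≈ 3.084×10^13 m³ over 3.53×10^14 m² → Δh = 0.0874 m = 8.74 cm.

≈ 8.74 cm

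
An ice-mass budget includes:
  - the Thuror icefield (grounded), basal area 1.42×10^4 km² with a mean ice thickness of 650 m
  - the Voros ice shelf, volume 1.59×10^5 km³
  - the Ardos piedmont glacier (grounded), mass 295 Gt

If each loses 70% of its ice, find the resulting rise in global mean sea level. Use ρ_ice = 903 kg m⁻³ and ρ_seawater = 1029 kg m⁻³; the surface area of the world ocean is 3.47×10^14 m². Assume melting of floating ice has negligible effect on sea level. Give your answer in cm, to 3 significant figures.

Thuror: ice volume = 1.42×10^4 km² × 650 m = 9230 km³; 0.7 × 9230 × (903/1029) = 5670 km³ of water.
The Voros ice shelf is floating and already displaces its own weight of water, so its melt adds essentially nothing to sea level.
Ardos: 0.7 × 295 Gt = 2.065×10^14 kg; dividing by ρ_w = 1029 kg m⁻³ gives 2.007×10^11 m³ of water.
Total added water ≈ 5.871×10^12 m³ over 3.47×10^14 m² → Δh = 0.0169 m = 1.69 cm.

≈ 1.69 cm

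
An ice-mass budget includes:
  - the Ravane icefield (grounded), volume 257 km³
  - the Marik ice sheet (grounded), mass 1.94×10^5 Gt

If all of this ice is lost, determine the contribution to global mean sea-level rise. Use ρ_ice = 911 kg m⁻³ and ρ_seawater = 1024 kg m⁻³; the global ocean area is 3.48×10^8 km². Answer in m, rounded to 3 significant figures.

≈ 0.545 m

Ravane: 257 km³ × (911/1024) = 228.6 km³ of water.
Marik: 1.94×10^5 Gt = 1.940×10^17 kg; dividing by ρ_w = 1024 kg m⁻³ gives 1.895×10^14 m³ of water.
Total added water ≈ 1.897×10^14 m³ over 3.48×10^14 m² → Δh = 0.545 m.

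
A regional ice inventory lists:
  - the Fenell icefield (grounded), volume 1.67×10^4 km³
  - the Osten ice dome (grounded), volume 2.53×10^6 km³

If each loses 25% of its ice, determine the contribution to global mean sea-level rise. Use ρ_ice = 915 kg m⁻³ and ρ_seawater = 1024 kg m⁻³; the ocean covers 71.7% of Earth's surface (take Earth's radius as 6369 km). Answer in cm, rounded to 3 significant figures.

≈ 156 cm

Fenell: 0.25 × 1.67×10^4 km³ × (915/1024) = 3731 km³ of water.
Osten: 0.25 × 2.53×10^6 km³ × (915/1024) = 5.652×10^5 km³ of water.
Total added water ≈ 5.689×10^14 m³ over 3.65×10^14 m² → Δh = 1.56 m = 156 cm.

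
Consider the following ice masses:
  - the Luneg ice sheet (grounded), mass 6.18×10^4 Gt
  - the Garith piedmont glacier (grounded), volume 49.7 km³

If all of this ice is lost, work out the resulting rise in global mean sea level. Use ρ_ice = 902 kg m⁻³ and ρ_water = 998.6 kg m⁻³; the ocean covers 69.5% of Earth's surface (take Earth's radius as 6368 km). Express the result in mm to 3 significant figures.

Luneg: 6.18×10^4 Gt = 6.180×10^16 kg; dividing by ρ_w = 998.6 kg m⁻³ gives 6.189×10^13 m³ of water.
Garith: 49.7 km³ × (902/998.6) = 44.89 km³ of water.
Total added water ≈ 6.193×10^13 m³ over 3.54×10^14 m² → Δh = 0.175 m = 175 mm.

≈ 175 mm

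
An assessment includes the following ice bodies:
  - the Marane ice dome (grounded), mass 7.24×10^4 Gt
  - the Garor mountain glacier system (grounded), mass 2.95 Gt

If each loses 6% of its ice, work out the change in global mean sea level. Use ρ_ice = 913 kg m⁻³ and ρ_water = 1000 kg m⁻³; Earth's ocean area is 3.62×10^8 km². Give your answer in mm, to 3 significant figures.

Marane: 0.06 × 7.24×10^4 Gt = 4.344×10^15 kg; dividing by ρ_w = 1000 kg m⁻³ gives 4.344×10^12 m³ of water.
Garor: 0.06 × 2.95 Gt = 1.770×10^11 kg; dividing by ρ_w = 1000 kg m⁻³ gives 1.770×10^8 m³ of water.
Total added water ≈ 4.344×10^12 m³ over 3.62×10^14 m² → Δh = 0.0120 m = 12.0 mm.

≈ 12.0 mm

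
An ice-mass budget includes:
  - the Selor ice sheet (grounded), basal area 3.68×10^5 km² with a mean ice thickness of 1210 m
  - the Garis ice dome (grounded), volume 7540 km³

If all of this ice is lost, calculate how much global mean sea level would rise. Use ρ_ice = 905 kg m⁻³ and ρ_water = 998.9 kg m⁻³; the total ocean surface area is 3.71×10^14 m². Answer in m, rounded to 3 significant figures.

≈ 1.11 m

Selor: ice volume = 3.68×10^5 km² × 1210 m = 4.453×10^5 km³; 4.453×10^5 × (905/998.9) = 4.034×10^5 km³ of water.
Garis: 7540 km³ × (905/998.9) = 6831 km³ of water.
Total added water ≈ 4.103×10^14 m³ over 3.71×10^14 m² → Δh = 1.11 m.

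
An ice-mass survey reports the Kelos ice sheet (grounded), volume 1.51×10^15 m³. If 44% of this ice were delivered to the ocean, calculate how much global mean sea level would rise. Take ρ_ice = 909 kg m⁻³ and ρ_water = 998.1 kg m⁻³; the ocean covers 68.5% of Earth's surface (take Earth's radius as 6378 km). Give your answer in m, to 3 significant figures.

≈ 1.73 m

Kelos: 0.44 × 1.51×10^15 m³ × (909/998.1) = 6.051×10^14 m³ of water.
Spread over 3.50×10^14 m² of ocean, Δh = 6.051×10^14 / 3.50×10^14 = 1.73 m.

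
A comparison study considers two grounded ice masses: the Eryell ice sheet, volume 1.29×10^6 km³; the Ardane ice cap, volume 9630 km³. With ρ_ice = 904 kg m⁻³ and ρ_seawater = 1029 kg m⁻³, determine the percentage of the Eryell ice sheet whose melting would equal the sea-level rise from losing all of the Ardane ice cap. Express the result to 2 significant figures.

Equal sea-level rise means equal mass of meltwater, i.e. equal mass of ice lost.
Ice mass of Ardane: 8.706×10^15 kg; ice mass of Eryell: 1.166×10^18 kg.
Fraction required = 8.706×10^15 / 1.166×10^18 = 7.47×10^-3 → 0.75 %.

≈ 0.75 %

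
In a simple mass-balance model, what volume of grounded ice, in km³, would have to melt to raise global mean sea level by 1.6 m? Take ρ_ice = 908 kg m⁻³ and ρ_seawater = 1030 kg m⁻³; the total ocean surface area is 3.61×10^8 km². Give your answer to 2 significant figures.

≈ 6.6×10^5 km³

Required water volume = Δh × A = 1.6 m × 3.61×10^14 m² = 5.776×10^14 m³ = 5.776×10^5 km³.
Ice volume = water volume × ρ_w/ρ_ice = 5.776×10^5 × 1030/908 = 6.6×10^5 km³.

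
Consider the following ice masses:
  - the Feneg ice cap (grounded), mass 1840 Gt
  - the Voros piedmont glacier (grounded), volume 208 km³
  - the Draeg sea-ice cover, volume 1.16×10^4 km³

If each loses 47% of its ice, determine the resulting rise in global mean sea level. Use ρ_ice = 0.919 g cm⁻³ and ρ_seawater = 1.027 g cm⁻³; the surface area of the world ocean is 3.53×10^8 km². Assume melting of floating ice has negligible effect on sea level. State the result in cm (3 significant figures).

Feneg: 0.47 × 1840 Gt = 8.648×10^14 kg; dividing by ρ_w = 1.027 g cm⁻³ = 1027 kg m⁻³ gives 8.421×10^11 m³ of water.
Voros: 0.47 × 208 km³ × (919/1027) = 87.48 km³ of water.
The Draeg sea-ice cover is floating and already displaces its own weight of water, so its melt adds essentially nothing to sea level.
Total added water ≈ 9.295×10^11 m³ over 3.53×10^14 m² → Δh = 2.63×10^-3 m = 0.263 cm.

≈ 0.263 cm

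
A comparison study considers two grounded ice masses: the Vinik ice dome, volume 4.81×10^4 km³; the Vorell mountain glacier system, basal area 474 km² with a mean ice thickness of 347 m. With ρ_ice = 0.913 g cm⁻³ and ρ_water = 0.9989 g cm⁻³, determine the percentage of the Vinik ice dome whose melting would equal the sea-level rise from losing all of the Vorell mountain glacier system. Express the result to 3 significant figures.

Equal sea-level rise means equal mass of meltwater, i.e. equal mass of ice lost.
Ice mass of Vorell: 1.502×10^14 kg; ice mass of Vinik: 4.392×10^16 kg.
Fraction required = 1.502×10^14 / 4.392×10^16 = 3.42×10^-3 → 0.342 %.

≈ 0.342 %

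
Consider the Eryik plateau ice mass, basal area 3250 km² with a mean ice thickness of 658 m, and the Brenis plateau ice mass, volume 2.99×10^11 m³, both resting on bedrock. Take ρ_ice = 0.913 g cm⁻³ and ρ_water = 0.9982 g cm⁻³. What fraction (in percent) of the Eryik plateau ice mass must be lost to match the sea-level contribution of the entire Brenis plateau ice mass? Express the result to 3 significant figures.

≈ 14.0 %

Equal sea-level rise means equal mass of meltwater, i.e. equal mass of ice lost.
Ice mass of Brenis: 2.730×10^14 kg; ice mass of Eryik: 1.952×10^15 kg.
Fraction required = 2.730×10^14 / 1.952×10^15 = 0.140 → 14.0 %.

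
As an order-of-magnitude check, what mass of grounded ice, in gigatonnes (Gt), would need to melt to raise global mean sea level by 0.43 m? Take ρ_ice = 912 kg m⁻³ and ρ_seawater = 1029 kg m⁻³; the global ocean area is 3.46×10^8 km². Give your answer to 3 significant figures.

≈ 1.53×10^5 Gt

Required water volume = Δh × A = 0.43 m × 3.46×10^14 m² = 1.488×10^14 m³.
ρ_w = 1029 kg m⁻³, so the mass of water = 1.488×10^14 m³ × 1029 kg m⁻³ = 1.531×10^17 kg = 1.53×10^5 Gt (and the same mass of ice, by conservation).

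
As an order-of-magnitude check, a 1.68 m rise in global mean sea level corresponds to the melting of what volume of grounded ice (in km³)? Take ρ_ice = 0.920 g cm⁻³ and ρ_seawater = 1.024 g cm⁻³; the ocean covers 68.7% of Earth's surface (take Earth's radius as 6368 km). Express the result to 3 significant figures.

Required water volume = Δh × A = 1.68 m × 3.50×10^14 m² = 5.881×10^14 m³ = 5.881×10^5 km³.
Ice volume = water volume × ρ_w/ρ_ice = 5.881×10^5 × 1024/920 = 6.55×10^5 km³.

≈ 6.55×10^5 km³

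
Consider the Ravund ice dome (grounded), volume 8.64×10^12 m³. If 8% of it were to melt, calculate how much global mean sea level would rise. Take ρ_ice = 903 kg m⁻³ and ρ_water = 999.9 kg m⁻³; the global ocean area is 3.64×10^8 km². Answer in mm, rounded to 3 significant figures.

≈ 1.71 mm

Ravund: 0.08 × 8.64×10^12 m³ × (903/999.9) = 6.242×10^11 m³ of water.
Spread over 3.64×10^14 m² of ocean, Δh = 6.242×10^11 / 3.64×10^14 = 1.71×10^-3 m = 1.71 mm.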